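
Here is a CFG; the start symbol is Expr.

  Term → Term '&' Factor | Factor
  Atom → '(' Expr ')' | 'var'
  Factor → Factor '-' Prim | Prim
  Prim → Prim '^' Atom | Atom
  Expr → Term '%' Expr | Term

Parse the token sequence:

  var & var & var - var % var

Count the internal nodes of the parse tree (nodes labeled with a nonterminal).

[Expr [Term [Term [Term [Factor [Prim [Atom var]]]] & [Factor [Prim [Atom var]]]] & [Factor [Factor [Prim [Atom var]]] - [Prim [Atom var]]]] % [Expr [Term [Factor [Prim [Atom var]]]]]]

21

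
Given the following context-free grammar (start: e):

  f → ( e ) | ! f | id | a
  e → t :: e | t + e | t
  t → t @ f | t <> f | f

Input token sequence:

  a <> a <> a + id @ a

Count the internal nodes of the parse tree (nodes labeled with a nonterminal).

12

[e [t [t [t [f a]] <> [f a]] <> [f a]] + [e [t [t [f id]] @ [f a]]]]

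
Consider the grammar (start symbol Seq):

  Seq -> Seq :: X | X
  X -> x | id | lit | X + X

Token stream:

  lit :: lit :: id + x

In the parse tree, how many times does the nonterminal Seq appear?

[Seq [Seq [Seq [X lit]] :: [X lit]] :: [X [X id] + [X x]]]

3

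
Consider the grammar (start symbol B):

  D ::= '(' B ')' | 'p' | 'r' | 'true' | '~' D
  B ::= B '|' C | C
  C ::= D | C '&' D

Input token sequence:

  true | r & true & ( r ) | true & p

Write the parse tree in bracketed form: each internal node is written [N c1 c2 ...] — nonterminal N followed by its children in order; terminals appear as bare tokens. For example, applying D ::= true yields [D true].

B
B | C
B | C | C
C | C | C
D | C | C
true | C | C
true | C & D | C
true | C & D & D | C
true | D & D & D | C
true | r & D & D | C
true | r & true & D | C
true | r & true & ( B ) | C
true | r & true & ( C ) | C
true | r & true & ( D ) | C
true | r & true & ( r ) | C
true | r & true & ( r ) | C & D
true | r & true & ( r ) | D & D
true | r & true & ( r ) | true & D
true | r & true & ( r ) | true & p

[B [B [B [C [D true]]] | [C [C [C [D r]] & [D true]] & [D ( [B [C [D r]]] )]]] | [C [C [D true]] & [D p]]]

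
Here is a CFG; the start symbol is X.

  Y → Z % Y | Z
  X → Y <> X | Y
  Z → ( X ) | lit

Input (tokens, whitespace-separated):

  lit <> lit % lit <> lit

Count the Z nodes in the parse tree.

4

[X [Y [Z lit]] <> [X [Y [Z lit] % [Y [Z lit]]] <> [X [Y [Z lit]]]]]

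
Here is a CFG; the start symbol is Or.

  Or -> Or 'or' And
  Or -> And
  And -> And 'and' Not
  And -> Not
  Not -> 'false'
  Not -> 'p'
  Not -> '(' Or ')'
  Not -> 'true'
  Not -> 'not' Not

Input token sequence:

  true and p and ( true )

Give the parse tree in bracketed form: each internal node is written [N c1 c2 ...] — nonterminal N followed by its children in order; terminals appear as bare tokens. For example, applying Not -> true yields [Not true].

[Or [And [And [And [Not true]] and [Not p]] and [Not ( [Or [And [Not true]]] )]]]

Or
And
And and Not
And and Not and Not
Not and Not and Not
true and Not and Not
true and p and Not
true and p and ( Or )
true and p and ( And )
true and p and ( Not )
true and p and ( true )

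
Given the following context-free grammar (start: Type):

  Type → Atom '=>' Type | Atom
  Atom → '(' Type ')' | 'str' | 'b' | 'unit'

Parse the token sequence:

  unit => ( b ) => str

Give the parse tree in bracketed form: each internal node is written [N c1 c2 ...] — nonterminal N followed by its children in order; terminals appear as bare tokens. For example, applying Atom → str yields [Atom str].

[Type [Atom unit] => [Type [Atom ( [Type [Atom b]] )] => [Type [Atom str]]]]

Type
Atom => Type
unit => Type
unit => Atom => Type
unit => ( Type ) => Type
unit => ( Atom ) => Type
unit => ( b ) => Type
unit => ( b ) => Atom
unit => ( b ) => str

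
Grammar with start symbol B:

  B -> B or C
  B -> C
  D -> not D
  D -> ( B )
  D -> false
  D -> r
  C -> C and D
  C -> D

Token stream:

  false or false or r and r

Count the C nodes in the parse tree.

4

[B [B [B [C [D false]]] or [C [D false]]] or [C [C [D r]] and [D r]]]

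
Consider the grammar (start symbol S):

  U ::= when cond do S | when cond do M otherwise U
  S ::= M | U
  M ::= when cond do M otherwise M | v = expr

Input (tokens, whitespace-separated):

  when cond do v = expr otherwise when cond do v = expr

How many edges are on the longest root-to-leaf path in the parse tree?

5

[S [U when cond do [M v = expr] otherwise [U when cond do [S [M v = expr]]]]]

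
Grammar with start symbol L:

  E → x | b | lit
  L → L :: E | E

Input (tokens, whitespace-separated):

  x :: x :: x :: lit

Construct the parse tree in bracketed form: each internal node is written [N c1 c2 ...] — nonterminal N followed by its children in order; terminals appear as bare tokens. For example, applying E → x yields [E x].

L
L :: E
L :: E :: E
L :: E :: E :: E
E :: E :: E :: E
x :: E :: E :: E
x :: x :: E :: E
x :: x :: x :: E
x :: x :: x :: lit

[L [L [L [L [E x]] :: [E x]] :: [E x]] :: [E lit]]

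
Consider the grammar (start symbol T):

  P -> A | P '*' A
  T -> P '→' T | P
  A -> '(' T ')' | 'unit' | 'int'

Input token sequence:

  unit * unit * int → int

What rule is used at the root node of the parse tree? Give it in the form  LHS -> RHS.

T -> P '→' T

[T [P [P [P [A unit]] * [A unit]] * [A int]] → [T [P [A int]]]]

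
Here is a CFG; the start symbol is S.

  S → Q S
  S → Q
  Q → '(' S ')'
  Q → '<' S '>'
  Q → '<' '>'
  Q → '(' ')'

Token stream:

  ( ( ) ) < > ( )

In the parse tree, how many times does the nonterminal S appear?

[S [Q ( [S [Q ( )]] )] [S [Q < >] [S [Q ( )]]]]

4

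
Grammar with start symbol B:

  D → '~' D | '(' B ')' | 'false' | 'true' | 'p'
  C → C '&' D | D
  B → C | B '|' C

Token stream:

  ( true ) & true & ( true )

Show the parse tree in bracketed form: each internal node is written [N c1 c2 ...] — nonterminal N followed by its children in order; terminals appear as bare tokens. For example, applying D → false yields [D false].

B
C
C & D
C & D & D
D & D & D
( B ) & D & D
( C ) & D & D
( D ) & D & D
( true ) & D & D
( true ) & true & D
( true ) & true & ( B )
( true ) & true & ( C )
( true ) & true & ( D )
( true ) & true & ( true )

[B [C [C [C [D ( [B [C [D true]]] )]] & [D true]] & [D ( [B [C [D true]]] )]]]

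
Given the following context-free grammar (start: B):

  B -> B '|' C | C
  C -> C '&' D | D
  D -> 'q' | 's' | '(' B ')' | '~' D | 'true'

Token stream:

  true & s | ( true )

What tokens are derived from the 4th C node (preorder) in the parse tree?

[B [B [C [C [D true]] & [D s]]] | [C [D ( [B [C [D true]]] )]]]

true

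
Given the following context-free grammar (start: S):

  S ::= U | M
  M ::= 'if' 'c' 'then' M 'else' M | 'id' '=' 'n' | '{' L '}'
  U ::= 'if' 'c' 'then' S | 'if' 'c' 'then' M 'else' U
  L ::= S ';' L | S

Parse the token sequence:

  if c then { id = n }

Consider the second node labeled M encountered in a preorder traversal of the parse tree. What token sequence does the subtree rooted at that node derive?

id = n

[S [U if c then [S [M { [L [S [M id = n]]] }]]]]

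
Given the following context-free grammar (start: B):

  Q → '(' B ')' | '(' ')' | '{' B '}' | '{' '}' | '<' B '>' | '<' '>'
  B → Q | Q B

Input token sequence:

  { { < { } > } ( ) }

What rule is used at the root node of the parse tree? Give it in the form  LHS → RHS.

[B [Q { [B [Q { [B [Q < [B [Q { }]] >]] }] [B [Q ( )]]] }]]

B → Q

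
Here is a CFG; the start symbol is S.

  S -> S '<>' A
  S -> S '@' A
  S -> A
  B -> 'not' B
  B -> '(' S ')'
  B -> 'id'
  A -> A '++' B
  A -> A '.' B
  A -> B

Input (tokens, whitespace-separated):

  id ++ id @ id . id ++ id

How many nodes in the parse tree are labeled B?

[S [S [A [A [B id]] ++ [B id]]] @ [A [A [A [B id]] . [B id]] ++ [B id]]]

5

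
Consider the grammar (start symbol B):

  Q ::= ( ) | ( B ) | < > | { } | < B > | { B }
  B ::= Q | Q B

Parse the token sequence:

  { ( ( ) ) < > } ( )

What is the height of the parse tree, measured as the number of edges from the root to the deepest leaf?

[B [Q { [B [Q ( [B [Q ( )]] )] [B [Q < >]]] }] [B [Q ( )]]]

6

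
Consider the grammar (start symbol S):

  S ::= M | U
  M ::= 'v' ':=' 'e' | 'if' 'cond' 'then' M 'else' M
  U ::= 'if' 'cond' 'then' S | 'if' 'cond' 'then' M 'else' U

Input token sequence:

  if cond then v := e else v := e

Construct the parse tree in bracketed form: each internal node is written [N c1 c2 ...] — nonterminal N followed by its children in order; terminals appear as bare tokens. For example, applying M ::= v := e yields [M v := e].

S
M
if cond then M else M
if cond then v := e else M
if cond then v := e else v := e

[S [M if cond then [M v := e] else [M v := e]]]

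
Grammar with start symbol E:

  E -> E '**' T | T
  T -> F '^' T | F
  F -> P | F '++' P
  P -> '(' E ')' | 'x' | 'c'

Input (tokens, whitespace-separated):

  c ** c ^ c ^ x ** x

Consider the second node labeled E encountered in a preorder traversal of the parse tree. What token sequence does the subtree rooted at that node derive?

[E [E [E [T [F [P c]]]] ** [T [F [P c]] ^ [T [F [P c]] ^ [T [F [P x]]]]]] ** [T [F [P x]]]]

c ** c ^ c ^ x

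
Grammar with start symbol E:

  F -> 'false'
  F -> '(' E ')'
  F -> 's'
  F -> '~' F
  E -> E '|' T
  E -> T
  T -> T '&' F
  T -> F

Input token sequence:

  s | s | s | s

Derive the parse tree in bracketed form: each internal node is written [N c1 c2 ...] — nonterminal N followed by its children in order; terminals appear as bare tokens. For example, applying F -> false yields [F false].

[E [E [E [E [T [F s]]] | [T [F s]]] | [T [F s]]] | [T [F s]]]

E
E | T
E | T | T
E | T | T | T
T | T | T | T
F | T | T | T
s | T | T | T
s | F | T | T
s | s | T | T
s | s | F | T
s | s | s | T
s | s | s | F
s | s | s | s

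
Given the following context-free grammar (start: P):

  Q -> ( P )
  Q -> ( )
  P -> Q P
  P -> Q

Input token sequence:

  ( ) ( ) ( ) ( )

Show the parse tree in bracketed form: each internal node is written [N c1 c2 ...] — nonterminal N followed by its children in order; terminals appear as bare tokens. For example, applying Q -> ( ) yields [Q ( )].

[P [Q ( )] [P [Q ( )] [P [Q ( )] [P [Q ( )]]]]]

P
Q P
( ) P
( ) Q P
( ) ( ) P
( ) ( ) Q P
( ) ( ) ( ) P
( ) ( ) ( ) Q
( ) ( ) ( ) ( )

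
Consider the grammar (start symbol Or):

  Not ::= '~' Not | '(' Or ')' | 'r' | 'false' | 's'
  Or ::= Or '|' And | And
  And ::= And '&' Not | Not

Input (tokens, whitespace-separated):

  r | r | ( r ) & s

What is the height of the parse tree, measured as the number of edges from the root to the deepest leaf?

[Or [Or [Or [And [Not r]]] | [And [Not r]]] | [And [And [Not ( [Or [And [Not r]]] )]] & [Not s]]]

7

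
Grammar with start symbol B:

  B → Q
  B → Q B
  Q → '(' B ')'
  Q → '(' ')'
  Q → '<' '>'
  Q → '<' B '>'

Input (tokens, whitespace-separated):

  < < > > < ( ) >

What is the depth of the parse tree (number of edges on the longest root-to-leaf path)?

5

[B [Q < [B [Q < >]] >] [B [Q < [B [Q ( )]] >]]]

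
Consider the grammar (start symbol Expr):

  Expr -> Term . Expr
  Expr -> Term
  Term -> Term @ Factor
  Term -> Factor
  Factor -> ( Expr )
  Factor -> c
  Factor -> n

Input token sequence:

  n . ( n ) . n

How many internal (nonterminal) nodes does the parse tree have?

[Expr [Term [Factor n]] . [Expr [Term [Factor ( [Expr [Term [Factor n]]] )]] . [Expr [Term [Factor n]]]]]

12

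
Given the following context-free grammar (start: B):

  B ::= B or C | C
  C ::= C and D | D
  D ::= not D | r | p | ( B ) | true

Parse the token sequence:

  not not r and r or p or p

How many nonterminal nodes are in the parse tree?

[B [B [B [C [C [D not [D not [D r]]]] and [D r]]] or [C [D p]]] or [C [D p]]]

13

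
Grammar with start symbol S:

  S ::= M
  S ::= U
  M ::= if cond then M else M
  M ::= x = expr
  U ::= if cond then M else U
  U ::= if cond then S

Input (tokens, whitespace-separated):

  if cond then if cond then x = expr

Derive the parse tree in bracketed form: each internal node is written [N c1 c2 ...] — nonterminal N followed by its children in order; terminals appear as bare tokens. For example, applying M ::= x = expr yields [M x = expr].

[S [U if cond then [S [U if cond then [S [M x = expr]]]]]]

S
U
if cond then S
if cond then U
if cond then if cond then S
if cond then if cond then M
if cond then if cond then x = expr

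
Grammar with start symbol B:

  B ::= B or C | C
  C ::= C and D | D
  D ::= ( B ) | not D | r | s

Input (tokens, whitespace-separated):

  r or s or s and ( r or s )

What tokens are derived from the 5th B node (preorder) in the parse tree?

[B [B [B [C [D r]]] or [C [D s]]] or [C [C [D s]] and [D ( [B [B [C [D r]]] or [C [D s]]] )]]]

r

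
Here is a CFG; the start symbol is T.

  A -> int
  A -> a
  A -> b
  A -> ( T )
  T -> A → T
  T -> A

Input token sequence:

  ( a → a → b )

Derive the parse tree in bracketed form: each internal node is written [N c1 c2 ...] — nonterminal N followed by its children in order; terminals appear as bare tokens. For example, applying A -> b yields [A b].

[T [A ( [T [A a] → [T [A a] → [T [A b]]]] )]]

T
A
( T )
( A → T )
( a → T )
( a → A → T )
( a → a → T )
( a → a → A )
( a → a → b )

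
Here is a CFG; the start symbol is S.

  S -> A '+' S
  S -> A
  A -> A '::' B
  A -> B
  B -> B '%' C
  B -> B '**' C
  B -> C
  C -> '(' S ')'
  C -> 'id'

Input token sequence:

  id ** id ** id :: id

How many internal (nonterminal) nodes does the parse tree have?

[S [A [A [B [B [B [C id]] ** [C id]] ** [C id]]] :: [B [C id]]]]

11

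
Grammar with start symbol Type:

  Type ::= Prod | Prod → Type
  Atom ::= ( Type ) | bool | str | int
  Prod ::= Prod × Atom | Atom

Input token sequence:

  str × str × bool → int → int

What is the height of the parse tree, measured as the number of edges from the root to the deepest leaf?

[Type [Prod [Prod [Prod [Atom str]] × [Atom str]] × [Atom bool]] → [Type [Prod [Atom int]] → [Type [Prod [Atom int]]]]]

5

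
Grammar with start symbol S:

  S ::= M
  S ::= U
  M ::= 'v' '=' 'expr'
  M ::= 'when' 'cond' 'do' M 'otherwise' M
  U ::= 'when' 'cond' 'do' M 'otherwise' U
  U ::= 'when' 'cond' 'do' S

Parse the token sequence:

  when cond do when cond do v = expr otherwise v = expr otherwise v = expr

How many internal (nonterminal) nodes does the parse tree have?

[S [M when cond do [M when cond do [M v = expr] otherwise [M v = expr]] otherwise [M v = expr]]]

6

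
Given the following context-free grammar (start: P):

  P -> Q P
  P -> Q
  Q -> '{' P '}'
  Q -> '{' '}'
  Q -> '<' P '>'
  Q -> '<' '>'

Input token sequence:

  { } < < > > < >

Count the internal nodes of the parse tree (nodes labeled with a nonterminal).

[P [Q { }] [P [Q < [P [Q < >]] >] [P [Q < >]]]]

8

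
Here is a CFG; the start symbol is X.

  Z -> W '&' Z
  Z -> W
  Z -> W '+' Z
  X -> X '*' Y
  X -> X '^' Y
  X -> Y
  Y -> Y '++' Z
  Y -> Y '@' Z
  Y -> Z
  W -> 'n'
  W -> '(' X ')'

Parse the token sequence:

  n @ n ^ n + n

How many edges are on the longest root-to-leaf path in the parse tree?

6

[X [X [Y [Y [Z [W n]]] @ [Z [W n]]]] ^ [Y [Z [W n] + [Z [W n]]]]]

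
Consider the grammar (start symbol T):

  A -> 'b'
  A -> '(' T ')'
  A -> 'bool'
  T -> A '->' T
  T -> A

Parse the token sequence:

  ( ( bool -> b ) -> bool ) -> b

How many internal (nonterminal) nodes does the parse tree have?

12

[T [A ( [T [A ( [T [A bool] -> [T [A b]]] )] -> [T [A bool]]] )] -> [T [A b]]]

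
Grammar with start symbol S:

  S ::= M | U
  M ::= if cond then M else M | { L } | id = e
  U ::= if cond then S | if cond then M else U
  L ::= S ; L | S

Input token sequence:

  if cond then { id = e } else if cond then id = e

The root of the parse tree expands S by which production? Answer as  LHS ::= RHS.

S ::= U

[S [U if cond then [M { [L [S [M id = e]]] }] else [U if cond then [S [M id = e]]]]]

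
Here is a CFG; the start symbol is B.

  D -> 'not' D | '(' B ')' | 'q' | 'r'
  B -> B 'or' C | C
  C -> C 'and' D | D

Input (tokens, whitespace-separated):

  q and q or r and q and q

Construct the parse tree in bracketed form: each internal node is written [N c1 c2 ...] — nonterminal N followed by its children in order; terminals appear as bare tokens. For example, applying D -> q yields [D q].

[B [B [C [C [D q]] and [D q]]] or [C [C [C [D r]] and [D q]] and [D q]]]

B
B or C
C or C
C and D or C
D and D or C
q and D or C
q and q or C
q and q or C and D
q and q or C and D and D
q and q or D and D and D
q and q or r and D and D
q and q or r and q and D
q and q or r and q and q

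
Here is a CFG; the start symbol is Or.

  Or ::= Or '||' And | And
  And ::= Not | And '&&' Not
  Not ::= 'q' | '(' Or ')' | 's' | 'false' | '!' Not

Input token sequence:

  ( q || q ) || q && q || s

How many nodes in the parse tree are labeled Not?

6

[Or [Or [Or [And [Not ( [Or [Or [And [Not q]]] || [And [Not q]]] )]]] || [And [And [Not q]] && [Not q]]] || [And [Not s]]]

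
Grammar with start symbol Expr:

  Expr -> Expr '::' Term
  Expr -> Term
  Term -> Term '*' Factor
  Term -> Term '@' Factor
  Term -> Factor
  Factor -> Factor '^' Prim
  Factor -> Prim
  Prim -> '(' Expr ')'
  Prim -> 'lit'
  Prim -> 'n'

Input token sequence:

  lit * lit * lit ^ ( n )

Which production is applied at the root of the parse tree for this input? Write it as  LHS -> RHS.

[Expr [Term [Term [Term [Factor [Prim lit]]] * [Factor [Prim lit]]] * [Factor [Factor [Prim lit]] ^ [Prim ( [Expr [Term [Factor [Prim n]]]] )]]]]

Expr -> Term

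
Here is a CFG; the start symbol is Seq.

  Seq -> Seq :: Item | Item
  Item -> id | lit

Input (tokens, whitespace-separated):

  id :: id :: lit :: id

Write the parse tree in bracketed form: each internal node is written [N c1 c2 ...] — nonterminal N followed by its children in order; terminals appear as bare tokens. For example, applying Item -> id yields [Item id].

[Seq [Seq [Seq [Seq [Item id]] :: [Item id]] :: [Item lit]] :: [Item id]]

Seq
Seq :: Item
Seq :: Item :: Item
Seq :: Item :: Item :: Item
Item :: Item :: Item :: Item
id :: Item :: Item :: Item
id :: id :: Item :: Item
id :: id :: lit :: Item
id :: id :: lit :: id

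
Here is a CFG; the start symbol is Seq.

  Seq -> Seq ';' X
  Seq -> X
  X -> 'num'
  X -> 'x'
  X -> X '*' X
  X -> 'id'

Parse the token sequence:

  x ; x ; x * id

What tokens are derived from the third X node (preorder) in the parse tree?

[Seq [Seq [Seq [X x]] ; [X x]] ; [X [X x] * [X id]]]

x * id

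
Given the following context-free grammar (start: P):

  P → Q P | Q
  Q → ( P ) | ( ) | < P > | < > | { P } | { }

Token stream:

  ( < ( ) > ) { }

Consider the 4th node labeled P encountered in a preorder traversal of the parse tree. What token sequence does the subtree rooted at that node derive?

{ }

[P [Q ( [P [Q < [P [Q ( )]] >]] )] [P [Q { }]]]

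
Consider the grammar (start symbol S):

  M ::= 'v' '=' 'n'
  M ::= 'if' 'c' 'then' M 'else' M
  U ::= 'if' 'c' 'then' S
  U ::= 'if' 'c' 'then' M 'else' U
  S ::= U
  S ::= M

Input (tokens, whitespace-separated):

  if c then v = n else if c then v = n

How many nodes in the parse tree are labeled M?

2

[S [U if c then [M v = n] else [U if c then [S [M v = n]]]]]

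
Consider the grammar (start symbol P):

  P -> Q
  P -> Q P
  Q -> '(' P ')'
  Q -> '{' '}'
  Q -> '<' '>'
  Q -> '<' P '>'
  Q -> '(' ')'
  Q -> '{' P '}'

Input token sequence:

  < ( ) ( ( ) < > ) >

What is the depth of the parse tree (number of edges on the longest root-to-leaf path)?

[P [Q < [P [Q ( )] [P [Q ( [P [Q ( )] [P [Q < >]]] )]]] >]]

8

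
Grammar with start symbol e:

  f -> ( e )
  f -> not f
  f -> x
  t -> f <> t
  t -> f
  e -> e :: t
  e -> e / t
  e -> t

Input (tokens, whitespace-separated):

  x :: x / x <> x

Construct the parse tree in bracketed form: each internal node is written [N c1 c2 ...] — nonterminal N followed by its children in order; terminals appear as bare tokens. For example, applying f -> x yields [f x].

[e [e [e [t [f x]]] :: [t [f x]]] / [t [f x] <> [t [f x]]]]

e
e / t
e :: t / t
t :: t / t
f :: t / t
x :: t / t
x :: f / t
x :: x / t
x :: x / f <> t
x :: x / x <> t
x :: x / x <> f
x :: x / x <> x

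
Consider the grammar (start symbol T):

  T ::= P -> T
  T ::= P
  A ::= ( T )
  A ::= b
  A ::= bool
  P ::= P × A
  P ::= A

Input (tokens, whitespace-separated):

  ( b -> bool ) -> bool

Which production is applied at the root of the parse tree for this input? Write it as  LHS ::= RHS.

[T [P [A ( [T [P [A b]] -> [T [P [A bool]]]] )]] -> [T [P [A bool]]]]

T ::= P -> T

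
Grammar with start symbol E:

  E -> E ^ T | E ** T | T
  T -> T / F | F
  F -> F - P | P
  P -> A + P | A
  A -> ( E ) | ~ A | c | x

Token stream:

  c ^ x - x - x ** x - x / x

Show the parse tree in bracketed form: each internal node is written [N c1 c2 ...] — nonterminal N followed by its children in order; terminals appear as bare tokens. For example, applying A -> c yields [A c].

[E [E [E [T [F [P [A c]]]]] ^ [T [F [F [F [P [A x]]] - [P [A x]]] - [P [A x]]]]] ** [T [T [F [F [P [A x]]] - [P [A x]]]] / [F [P [A x]]]]]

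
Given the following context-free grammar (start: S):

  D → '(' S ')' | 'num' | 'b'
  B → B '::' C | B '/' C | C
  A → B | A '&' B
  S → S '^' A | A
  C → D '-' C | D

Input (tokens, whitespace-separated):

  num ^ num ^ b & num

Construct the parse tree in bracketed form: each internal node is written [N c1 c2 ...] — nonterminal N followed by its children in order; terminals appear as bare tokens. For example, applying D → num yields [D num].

S
S ^ A
S ^ A ^ A
A ^ A ^ A
B ^ A ^ A
C ^ A ^ A
D ^ A ^ A
num ^ A ^ A
num ^ B ^ A
num ^ C ^ A
num ^ D ^ A
num ^ num ^ A
num ^ num ^ A & B
num ^ num ^ B & B
num ^ num ^ C & B
num ^ num ^ D & B
num ^ num ^ b & B
num ^ num ^ b & C
num ^ num ^ b & D
num ^ num ^ b & num

[S [S [S [A [B [C [D num]]]]] ^ [A [B [C [D num]]]]] ^ [A [A [B [C [D b]]]] & [B [C [D num]]]]]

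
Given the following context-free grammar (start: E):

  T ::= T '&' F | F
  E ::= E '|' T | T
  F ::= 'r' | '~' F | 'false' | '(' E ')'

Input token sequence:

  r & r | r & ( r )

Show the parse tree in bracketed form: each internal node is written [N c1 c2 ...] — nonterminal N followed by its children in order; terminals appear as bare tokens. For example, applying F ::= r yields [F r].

[E [E [T [T [F r]] & [F r]]] | [T [T [F r]] & [F ( [E [T [F r]]] )]]]

E
E | T
T | T
T & F | T
F & F | T
r & F | T
r & r | T
r & r | T & F
r & r | F & F
r & r | r & F
r & r | r & ( E )
r & r | r & ( T )
r & r | r & ( F )
r & r | r & ( r )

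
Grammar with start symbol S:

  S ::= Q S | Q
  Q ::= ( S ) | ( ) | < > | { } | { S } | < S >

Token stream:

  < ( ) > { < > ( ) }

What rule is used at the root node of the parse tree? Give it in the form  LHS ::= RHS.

S ::= Q S

[S [Q < [S [Q ( )]] >] [S [Q { [S [Q < >] [S [Q ( )]]] }]]]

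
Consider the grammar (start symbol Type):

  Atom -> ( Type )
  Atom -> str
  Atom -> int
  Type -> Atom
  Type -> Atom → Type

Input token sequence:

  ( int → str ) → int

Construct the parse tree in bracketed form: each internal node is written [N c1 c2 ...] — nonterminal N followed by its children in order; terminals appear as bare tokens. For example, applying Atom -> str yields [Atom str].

Type
Atom → Type
( Type ) → Type
( Atom → Type ) → Type
( int → Type ) → Type
( int → Atom ) → Type
( int → str ) → Type
( int → str ) → Atom
( int → str ) → int

[Type [Atom ( [Type [Atom int] → [Type [Atom str]]] )] → [Type [Atom int]]]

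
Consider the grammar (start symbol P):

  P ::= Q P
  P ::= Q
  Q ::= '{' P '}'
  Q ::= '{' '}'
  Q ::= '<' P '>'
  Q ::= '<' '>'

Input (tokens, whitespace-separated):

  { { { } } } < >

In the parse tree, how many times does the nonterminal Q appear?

4

[P [Q { [P [Q { [P [Q { }]] }]] }] [P [Q < >]]]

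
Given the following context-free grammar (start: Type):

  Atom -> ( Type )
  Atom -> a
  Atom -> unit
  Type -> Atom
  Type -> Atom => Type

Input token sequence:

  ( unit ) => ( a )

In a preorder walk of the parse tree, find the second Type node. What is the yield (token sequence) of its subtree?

[Type [Atom ( [Type [Atom unit]] )] => [Type [Atom ( [Type [Atom a]] )]]]

unit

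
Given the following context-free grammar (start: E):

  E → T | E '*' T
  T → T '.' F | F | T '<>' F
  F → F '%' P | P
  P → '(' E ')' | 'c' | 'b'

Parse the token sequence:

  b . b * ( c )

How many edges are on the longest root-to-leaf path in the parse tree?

8

[E [E [T [T [F [P b]]] . [F [P b]]]] * [T [F [P ( [E [T [F [P c]]]] )]]]]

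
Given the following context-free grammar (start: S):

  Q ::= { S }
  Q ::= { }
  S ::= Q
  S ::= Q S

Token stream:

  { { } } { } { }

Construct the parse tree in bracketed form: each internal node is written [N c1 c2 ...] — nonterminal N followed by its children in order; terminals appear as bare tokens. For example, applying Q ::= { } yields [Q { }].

S
Q S
{ S } S
{ Q } S
{ { } } S
{ { } } Q S
{ { } } { } S
{ { } } { } Q
{ { } } { } { }

[S [Q { [S [Q { }]] }] [S [Q { }] [S [Q { }]]]]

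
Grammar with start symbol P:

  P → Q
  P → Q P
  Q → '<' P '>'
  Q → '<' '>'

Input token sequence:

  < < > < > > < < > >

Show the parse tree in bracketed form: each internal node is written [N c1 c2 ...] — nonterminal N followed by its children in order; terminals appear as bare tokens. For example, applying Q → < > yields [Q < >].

P
Q P
< P > P
< Q P > P
< < > P > P
< < > Q > P
< < > < > > P
< < > < > > Q
< < > < > > < P >
< < > < > > < Q >
< < > < > > < < > >

[P [Q < [P [Q < >] [P [Q < >]]] >] [P [Q < [P [Q < >]] >]]]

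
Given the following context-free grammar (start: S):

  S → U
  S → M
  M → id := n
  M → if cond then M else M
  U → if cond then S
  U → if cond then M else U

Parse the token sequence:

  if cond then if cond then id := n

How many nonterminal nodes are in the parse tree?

[S [U if cond then [S [U if cond then [S [M id := n]]]]]]

6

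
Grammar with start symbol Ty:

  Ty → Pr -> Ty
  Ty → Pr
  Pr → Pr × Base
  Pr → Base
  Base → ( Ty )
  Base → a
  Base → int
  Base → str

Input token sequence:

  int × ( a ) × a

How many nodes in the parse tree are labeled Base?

[Ty [Pr [Pr [Pr [Base int]] × [Base ( [Ty [Pr [Base a]]] )]] × [Base a]]]

4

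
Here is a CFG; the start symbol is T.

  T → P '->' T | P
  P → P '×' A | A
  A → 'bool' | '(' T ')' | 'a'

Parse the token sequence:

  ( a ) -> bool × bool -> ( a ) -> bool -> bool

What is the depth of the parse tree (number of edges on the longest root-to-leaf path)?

8

[T [P [A ( [T [P [A a]]] )]] -> [T [P [P [A bool]] × [A bool]] -> [T [P [A ( [T [P [A a]]] )]] -> [T [P [A bool]] -> [T [P [A bool]]]]]]]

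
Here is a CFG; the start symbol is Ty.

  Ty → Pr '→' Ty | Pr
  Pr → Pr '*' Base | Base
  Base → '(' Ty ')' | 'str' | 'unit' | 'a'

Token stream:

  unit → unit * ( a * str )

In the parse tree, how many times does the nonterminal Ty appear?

3

[Ty [Pr [Base unit]] → [Ty [Pr [Pr [Base unit]] * [Base ( [Ty [Pr [Pr [Base a]] * [Base str]]] )]]]]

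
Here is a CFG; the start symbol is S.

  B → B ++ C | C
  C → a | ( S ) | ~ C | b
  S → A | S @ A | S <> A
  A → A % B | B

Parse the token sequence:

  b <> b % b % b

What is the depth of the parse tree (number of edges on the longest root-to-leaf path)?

6

[S [S [A [B [C b]]]] <> [A [A [A [B [C b]]] % [B [C b]]] % [B [C b]]]]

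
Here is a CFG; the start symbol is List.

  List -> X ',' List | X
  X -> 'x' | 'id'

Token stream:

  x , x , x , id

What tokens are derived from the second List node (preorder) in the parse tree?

x , x , id

[List [X x] , [List [X x] , [List [X x] , [List [X id]]]]]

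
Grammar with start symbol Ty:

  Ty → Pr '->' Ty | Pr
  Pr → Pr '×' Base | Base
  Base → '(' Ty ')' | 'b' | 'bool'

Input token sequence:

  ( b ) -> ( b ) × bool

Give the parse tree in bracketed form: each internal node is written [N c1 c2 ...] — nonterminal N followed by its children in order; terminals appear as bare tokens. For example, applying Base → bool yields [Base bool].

[Ty [Pr [Base ( [Ty [Pr [Base b]]] )]] -> [Ty [Pr [Pr [Base ( [Ty [Pr [Base b]]] )]] × [Base bool]]]]

Ty
Pr -> Ty
Base -> Ty
( Ty ) -> Ty
( Pr ) -> Ty
( Base ) -> Ty
( b ) -> Ty
( b ) -> Pr
( b ) -> Pr × Base
( b ) -> Base × Base
( b ) -> ( Ty ) × Base
( b ) -> ( Pr ) × Base
( b ) -> ( Base ) × Base
( b ) -> ( b ) × Base
( b ) -> ( b ) × bool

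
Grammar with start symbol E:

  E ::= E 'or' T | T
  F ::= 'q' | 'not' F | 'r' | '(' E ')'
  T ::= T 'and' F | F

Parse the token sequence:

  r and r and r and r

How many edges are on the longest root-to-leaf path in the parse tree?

[E [T [T [T [T [F r]] and [F r]] and [F r]] and [F r]]]

6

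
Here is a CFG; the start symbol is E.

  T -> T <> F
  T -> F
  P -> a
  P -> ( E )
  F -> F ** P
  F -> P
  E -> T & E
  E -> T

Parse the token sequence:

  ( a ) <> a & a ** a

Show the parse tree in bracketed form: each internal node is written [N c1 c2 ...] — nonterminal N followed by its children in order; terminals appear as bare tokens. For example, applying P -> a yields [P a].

E
T & E
T <> F & E
F <> F & E
P <> F & E
( E ) <> F & E
( T ) <> F & E
( F ) <> F & E
( P ) <> F & E
( a ) <> F & E
( a ) <> P & E
( a ) <> a & E
( a ) <> a & T
( a ) <> a & F
( a ) <> a & F ** P
( a ) <> a & P ** P
( a ) <> a & a ** P
( a ) <> a & a ** a

[E [T [T [F [P ( [E [T [F [P a]]]] )]]] <> [F [P a]]] & [E [T [F [F [P a]] ** [P a]]]]]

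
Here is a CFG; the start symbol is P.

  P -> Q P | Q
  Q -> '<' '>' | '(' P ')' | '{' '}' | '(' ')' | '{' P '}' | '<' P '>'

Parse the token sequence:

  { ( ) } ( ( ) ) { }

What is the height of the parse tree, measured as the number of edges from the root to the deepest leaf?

5

[P [Q { [P [Q ( )]] }] [P [Q ( [P [Q ( )]] )] [P [Q { }]]]]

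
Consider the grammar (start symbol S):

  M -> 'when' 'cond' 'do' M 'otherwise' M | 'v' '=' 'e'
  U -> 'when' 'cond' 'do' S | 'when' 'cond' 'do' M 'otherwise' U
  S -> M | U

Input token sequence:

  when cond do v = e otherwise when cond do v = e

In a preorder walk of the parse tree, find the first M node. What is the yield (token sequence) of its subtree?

v = e

[S [U when cond do [M v = e] otherwise [U when cond do [S [M v = e]]]]]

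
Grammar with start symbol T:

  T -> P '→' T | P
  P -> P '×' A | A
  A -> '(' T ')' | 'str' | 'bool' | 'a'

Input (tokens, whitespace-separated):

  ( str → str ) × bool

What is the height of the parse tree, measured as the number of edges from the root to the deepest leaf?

[T [P [P [A ( [T [P [A str]] → [T [P [A str]]]] )]] × [A bool]]]

8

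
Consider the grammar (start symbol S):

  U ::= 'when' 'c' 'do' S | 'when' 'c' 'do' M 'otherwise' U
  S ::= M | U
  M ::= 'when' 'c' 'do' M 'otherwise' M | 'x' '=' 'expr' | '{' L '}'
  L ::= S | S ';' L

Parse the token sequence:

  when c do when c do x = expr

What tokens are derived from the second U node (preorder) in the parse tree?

[S [U when c do [S [U when c do [S [M x = expr]]]]]]

when c do x = expr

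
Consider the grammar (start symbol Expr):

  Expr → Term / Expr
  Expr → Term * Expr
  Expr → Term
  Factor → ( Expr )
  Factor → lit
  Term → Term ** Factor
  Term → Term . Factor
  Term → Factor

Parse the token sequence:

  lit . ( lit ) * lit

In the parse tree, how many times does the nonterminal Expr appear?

[Expr [Term [Term [Factor lit]] . [Factor ( [Expr [Term [Factor lit]]] )]] * [Expr [Term [Factor lit]]]]

3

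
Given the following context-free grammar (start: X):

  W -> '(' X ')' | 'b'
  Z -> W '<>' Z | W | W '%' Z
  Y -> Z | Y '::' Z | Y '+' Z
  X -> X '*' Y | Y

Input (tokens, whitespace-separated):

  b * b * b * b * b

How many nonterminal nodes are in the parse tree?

[X [X [X [X [X [Y [Z [W b]]]] * [Y [Z [W b]]]] * [Y [Z [W b]]]] * [Y [Z [W b]]]] * [Y [Z [W b]]]]

20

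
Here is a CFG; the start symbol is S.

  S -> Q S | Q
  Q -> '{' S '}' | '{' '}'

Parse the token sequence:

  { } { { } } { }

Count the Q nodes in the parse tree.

4

[S [Q { }] [S [Q { [S [Q { }]] }] [S [Q { }]]]]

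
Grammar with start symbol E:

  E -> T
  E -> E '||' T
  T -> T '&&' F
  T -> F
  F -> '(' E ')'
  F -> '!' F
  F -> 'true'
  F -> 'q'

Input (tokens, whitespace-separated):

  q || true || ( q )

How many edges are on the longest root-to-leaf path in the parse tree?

[E [E [E [T [F q]]] || [T [F true]]] || [T [F ( [E [T [F q]]] )]]]

6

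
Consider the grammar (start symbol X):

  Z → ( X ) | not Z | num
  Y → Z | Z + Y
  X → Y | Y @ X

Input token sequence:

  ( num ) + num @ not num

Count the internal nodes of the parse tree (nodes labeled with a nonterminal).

[X [Y [Z ( [X [Y [Z num]]] )] + [Y [Z num]]] @ [X [Y [Z not [Z num]]]]]

12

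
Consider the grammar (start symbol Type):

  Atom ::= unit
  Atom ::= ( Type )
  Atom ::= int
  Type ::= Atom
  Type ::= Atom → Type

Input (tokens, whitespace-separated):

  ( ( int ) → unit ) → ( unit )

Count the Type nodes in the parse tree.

6

[Type [Atom ( [Type [Atom ( [Type [Atom int]] )] → [Type [Atom unit]]] )] → [Type [Atom ( [Type [Atom unit]] )]]]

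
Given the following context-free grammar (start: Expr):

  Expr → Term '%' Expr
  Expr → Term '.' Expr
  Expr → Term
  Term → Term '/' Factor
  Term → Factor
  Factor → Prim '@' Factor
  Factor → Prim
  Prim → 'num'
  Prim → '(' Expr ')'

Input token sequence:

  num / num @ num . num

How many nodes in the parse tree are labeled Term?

3

[Expr [Term [Term [Factor [Prim num]]] / [Factor [Prim num] @ [Factor [Prim num]]]] . [Expr [Term [Factor [Prim num]]]]]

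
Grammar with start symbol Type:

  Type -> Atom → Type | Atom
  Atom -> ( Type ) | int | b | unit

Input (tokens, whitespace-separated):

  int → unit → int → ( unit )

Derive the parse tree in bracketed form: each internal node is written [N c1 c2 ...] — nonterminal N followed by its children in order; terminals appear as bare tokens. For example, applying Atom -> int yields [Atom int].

[Type [Atom int] → [Type [Atom unit] → [Type [Atom int] → [Type [Atom ( [Type [Atom unit]] )]]]]]

Type
Atom → Type
int → Type
int → Atom → Type
int → unit → Type
int → unit → Atom → Type
int → unit → int → Type
int → unit → int → Atom
int → unit → int → ( Type )
int → unit → int → ( Atom )
int → unit → int → ( unit )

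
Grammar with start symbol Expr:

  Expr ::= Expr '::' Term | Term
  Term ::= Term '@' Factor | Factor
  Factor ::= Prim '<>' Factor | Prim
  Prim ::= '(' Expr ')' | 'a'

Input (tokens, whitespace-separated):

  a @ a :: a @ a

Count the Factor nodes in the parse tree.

[Expr [Expr [Term [Term [Factor [Prim a]]] @ [Factor [Prim a]]]] :: [Term [Term [Factor [Prim a]]] @ [Factor [Prim a]]]]

4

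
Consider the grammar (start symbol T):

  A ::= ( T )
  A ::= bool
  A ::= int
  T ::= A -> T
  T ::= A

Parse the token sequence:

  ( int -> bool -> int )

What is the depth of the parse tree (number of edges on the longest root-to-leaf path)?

[T [A ( [T [A int] -> [T [A bool] -> [T [A int]]]] )]]

6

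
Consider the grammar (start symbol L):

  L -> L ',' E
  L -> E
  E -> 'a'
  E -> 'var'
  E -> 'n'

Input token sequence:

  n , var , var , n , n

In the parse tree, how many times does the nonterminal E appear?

5

[L [L [L [L [L [E n]] , [E var]] , [E var]] , [E n]] , [E n]]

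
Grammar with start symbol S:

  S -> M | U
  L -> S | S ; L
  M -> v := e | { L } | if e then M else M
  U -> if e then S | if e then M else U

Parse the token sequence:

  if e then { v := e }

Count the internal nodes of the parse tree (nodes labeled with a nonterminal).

[S [U if e then [S [M { [L [S [M v := e]]] }]]]]

7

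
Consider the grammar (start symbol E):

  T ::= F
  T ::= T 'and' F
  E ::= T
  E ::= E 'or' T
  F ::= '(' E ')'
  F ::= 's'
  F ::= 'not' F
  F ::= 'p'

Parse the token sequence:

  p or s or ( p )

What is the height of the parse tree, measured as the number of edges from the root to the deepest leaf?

6

[E [E [E [T [F p]]] or [T [F s]]] or [T [F ( [E [T [F p]]] )]]]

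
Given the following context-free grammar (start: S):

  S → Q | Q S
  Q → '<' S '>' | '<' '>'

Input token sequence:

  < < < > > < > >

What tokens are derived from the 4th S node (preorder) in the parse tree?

[S [Q < [S [Q < [S [Q < >]] >] [S [Q < >]]] >]]

< >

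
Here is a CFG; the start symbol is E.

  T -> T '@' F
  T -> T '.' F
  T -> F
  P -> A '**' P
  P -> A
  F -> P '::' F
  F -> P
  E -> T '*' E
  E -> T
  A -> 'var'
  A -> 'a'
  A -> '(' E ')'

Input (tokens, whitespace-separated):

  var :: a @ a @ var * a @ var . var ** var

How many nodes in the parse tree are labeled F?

[E [T [T [T [F [P [A var]] :: [F [P [A a]]]]] @ [F [P [A a]]]] @ [F [P [A var]]]] * [E [T [T [T [F [P [A a]]]] @ [F [P [A var]]]] . [F [P [A var] ** [P [A var]]]]]]]

7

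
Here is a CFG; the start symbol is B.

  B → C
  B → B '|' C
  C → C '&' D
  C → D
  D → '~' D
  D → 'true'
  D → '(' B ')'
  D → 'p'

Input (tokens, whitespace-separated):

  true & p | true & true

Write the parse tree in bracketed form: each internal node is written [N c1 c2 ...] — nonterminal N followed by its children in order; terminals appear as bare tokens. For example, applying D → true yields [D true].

B
B | C
C | C
C & D | C
D & D | C
true & D | C
true & p | C
true & p | C & D
true & p | D & D
true & p | true & D
true & p | true & true

[B [B [C [C [D true]] & [D p]]] | [C [C [D true]] & [D true]]]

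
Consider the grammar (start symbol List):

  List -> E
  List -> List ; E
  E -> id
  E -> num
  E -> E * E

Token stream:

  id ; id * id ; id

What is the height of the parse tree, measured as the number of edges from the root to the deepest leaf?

[List [List [List [E id]] ; [E [E id] * [E id]]] ; [E id]]

4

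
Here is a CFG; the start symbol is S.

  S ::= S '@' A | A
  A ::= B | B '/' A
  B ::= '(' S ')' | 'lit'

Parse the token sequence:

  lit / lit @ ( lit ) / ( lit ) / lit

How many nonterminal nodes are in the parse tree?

18

[S [S [A [B lit] / [A [B lit]]]] @ [A [B ( [S [A [B lit]]] )] / [A [B ( [S [A [B lit]]] )] / [A [B lit]]]]]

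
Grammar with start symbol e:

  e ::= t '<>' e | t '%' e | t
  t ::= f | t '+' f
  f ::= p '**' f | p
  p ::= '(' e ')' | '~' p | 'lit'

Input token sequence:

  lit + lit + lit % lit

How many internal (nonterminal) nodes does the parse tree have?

14

[e [t [t [t [f [p lit]]] + [f [p lit]]] + [f [p lit]]] % [e [t [f [p lit]]]]]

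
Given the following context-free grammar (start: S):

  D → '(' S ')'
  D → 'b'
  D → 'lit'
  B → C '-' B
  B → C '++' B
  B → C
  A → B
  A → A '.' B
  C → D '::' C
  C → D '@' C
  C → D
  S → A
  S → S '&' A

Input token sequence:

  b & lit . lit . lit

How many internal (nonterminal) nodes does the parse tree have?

18

[S [S [A [B [C [D b]]]]] & [A [A [A [B [C [D lit]]]] . [B [C [D lit]]]] . [B [C [D lit]]]]]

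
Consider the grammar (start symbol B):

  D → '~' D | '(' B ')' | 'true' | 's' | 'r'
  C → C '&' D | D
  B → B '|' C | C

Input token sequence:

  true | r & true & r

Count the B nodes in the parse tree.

2

[B [B [C [D true]]] | [C [C [C [D r]] & [D true]] & [D r]]]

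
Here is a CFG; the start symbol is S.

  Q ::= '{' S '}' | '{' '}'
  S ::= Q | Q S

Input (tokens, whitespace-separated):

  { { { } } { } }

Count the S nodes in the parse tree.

4

[S [Q { [S [Q { [S [Q { }]] }] [S [Q { }]]] }]]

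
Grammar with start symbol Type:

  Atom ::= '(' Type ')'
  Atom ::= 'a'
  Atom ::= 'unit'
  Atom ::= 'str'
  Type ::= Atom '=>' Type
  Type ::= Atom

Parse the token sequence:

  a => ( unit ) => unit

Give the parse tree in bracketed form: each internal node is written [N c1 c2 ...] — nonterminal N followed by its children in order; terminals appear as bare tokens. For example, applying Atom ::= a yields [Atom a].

Type
Atom => Type
a => Type
a => Atom => Type
a => ( Type ) => Type
a => ( Atom ) => Type
a => ( unit ) => Type
a => ( unit ) => Atom
a => ( unit ) => unit

[Type [Atom a] => [Type [Atom ( [Type [Atom unit]] )] => [Type [Atom unit]]]]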